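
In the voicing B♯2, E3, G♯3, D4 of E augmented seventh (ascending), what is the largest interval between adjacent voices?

diminished 5th

Adjacent intervals: B♯2→E3 = diminished fourth; E3→G♯3 = major third; G♯3→D4 = diminished fifth.
The largest is G♯3 to D4, a diminished fifth (6 semitones).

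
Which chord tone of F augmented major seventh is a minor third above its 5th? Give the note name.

E

F+maj7 (F augmented major seventh): F, A, C♯, E.
The 5th is C♯. A minor third above C♯ is E.
E is the chord's 7th.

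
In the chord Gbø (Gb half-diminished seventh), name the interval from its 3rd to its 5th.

Gbm7b5: Gb, Bbb, Dbb, Fb.
So we need the interval from Bbb up to Dbb.
3 letter names make it a third; at 3 semitones (a half step narrower than major) the quality is minor.

minor third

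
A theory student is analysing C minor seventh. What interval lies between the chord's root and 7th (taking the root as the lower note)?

minor seventh

The chord tones of C minor seventh are C-E♭-G-B♭.
That puts C below B♭.
7 letter names make it a seventh; at 10 semitones (a half step narrower than major) the quality is minor.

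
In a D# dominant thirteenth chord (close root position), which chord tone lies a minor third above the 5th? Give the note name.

D# dominant thirteenth: D#, F##, A#, C#, E#, B#.
The 5th is A#. A minor third above A# is C#.
C# is the chord's 7th.

C#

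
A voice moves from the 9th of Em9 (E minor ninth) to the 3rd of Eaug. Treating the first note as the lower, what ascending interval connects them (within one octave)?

Em9 (E minor ninth) has F# as its 9th, and Eaug has G# as its 3rd.
Counting 2 letters and 2 half steps from F# gives a major second.

major second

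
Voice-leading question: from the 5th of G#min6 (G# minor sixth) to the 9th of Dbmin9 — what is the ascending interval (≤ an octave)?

diminished 2nd

G#min6 (G# minor sixth) has D# as its 5th, and Dbmin9 has Eb as its 9th.
D# up to Eb is 0 semitones, a whole step narrower than a major second, so the interval is diminished.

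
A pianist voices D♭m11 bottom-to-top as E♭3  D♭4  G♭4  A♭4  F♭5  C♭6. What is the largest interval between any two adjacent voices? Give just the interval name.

minor seventh

Adjacent intervals: E♭3→D♭4 = minor seventh; D♭4→G♭4 = perfect fourth; G♭4→A♭4 = major second; A♭4→F♭5 = minor sixth; F♭5→C♭6 = perfect fifth.
The largest is E♭3 to D♭4, a minor seventh (10 semitones).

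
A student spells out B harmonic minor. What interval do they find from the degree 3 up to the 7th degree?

B harmonic minor: B C# D E F# G A#.
That puts D below A#.
5 letter names make it a fifth; at 8 semitones (a half step wider than perfect) the quality is augmented.

A5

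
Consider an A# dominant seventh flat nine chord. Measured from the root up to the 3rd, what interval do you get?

The chord tones of A#7b9 (A# dominant seventh flat nine) are A#–C##–E#–G#–B.
The root is A# and the 3rd is C##.
From A# to C## is 4 semitones, exactly the major third.

major 3rd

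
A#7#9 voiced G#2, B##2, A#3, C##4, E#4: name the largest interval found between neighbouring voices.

Adjacent intervals: G#2→B##2 = augmented third; B##2→A#3 = diminished seventh; A#3→C##4 = major third; C##4→E#4 = minor third.
The largest is B##2 to A#3, a diminished seventh (9 semitones).

diminished 7th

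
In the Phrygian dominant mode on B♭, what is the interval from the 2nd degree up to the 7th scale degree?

major sixth

Spelling the Phrygian dominant mode on B♭: B♭ C♭ D E♭ F G♭ A♭.
2nd degree = C♭; 7th scale degree = A♭.
From C♭ to A♭ is 9 semitones, exactly the major sixth.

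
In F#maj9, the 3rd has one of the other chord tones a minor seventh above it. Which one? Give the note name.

Spelling the chord: F#, A#, C#, E#, G#.
The 3rd is A#. A minor seventh above A# is G#.
G# is the chord's 9th.

G#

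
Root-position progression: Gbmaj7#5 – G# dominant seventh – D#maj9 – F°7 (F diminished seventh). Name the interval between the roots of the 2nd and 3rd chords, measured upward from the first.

The roots are G# and D#.
G# up to D# spans 5 letter names and 7 semitones — a perfect fifth.

perfect fifth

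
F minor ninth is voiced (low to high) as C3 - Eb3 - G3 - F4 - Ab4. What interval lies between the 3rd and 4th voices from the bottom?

minor 7th

Those voices are G3 and F4.
7 letter names make it a seventh; at 10 semitones (a half step narrower than major) the quality is minor.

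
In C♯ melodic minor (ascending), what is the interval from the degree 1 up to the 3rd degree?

minor third

The scale runs C♯ D♯ E F♯ G♯ A♯ B♯.
So we need the interval from C♯ up to E.
3 letter names make it a third; at 3 semitones (a half step narrower than major) the quality is minor.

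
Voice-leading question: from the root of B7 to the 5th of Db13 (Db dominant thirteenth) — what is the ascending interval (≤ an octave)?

B7 has B as its root, and Db13 (Db dominant thirteenth) has Ab as its 5th.
7 letter names make it a seventh; at 9 semitones (a whole step narrower than major) the quality is diminished.

diminished 7th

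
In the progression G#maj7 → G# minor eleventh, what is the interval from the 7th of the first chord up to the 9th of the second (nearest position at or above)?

G#maj7 has F## as its 7th, and G# minor eleventh has A# as its 9th.
From F## to A#: 3 semitones over a third = minor.

m3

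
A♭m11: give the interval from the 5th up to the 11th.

Spelling the chord: A♭–C♭–E♭–G♭–B♭–D♭.
The 5th is E♭ and the 11th is D♭.
From E♭ to D♭: 10 semitones over a seventh = minor.

minor 7th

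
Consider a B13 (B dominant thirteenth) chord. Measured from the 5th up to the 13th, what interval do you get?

The chord tones of B13 (B dominant thirteenth) are B–D♯–F♯–A–C♯–G♯.
That puts F♯ below G♯.
From F♯ to G♯ is 14 semitones, exactly the major ninth.

major 9th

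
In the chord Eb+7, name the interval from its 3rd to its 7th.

Eb7#5 (Eb augmented seventh) is spelled Eb G B Db.
3rd = G; 7th = Db.
G up to Db is 6 semitones, a half step narrower than a perfect fifth, so the interval is diminished.
This 3–7 tritone is the characteristic tension at the heart of the dominant sound.

diminished fifth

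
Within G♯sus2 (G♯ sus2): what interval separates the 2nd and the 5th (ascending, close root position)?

The chord tones of G♯sus2 (G♯ sus2) are G♯, A♯, D♯.
2nd = A♯; 5th = D♯.
From A♯ to D♯ is 5 semitones, exactly the perfect fourth.

P4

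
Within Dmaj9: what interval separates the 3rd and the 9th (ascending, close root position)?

minor seventh

D major ninth: D, F#, A, C#, E.
That puts F# below E.
7 letter names make it a seventh; at 10 semitones (a half step narrower than major) the quality is minor.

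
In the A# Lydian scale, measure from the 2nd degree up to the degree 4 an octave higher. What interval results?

major tenth

The scale runs A# B# C## D## E# F## G##.
2nd degree = B#; scale degree 4 (up an octave) = D##.
Counting 10 letters and 16 half steps from B# gives a major tenth.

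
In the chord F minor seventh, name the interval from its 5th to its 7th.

m3

The chord tones of F-7 are F–Ab–C–Eb.
That puts C below Eb.
From C to Eb: 3 semitones over a third = minor.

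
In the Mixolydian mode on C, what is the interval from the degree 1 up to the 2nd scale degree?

major 2nd

Spelling the Mixolydian mode on C: C D E F G A Bb.
That puts C below D.
From C to D is 2 semitones, exactly the major second.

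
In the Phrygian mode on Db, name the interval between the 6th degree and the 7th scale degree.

Db phrygian: Db Ebb Fb Gb Ab Bbb Cb.
That puts Bbb below Cb.
Bbb up to Cb spans 2 letter names and 2 semitones — a major second.

major second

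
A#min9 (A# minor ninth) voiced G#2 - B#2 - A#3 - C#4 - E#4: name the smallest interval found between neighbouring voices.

Adjacent intervals: G#2→B#2 = major third; B#2→A#3 = minor seventh; A#3→C#4 = minor third; C#4→E#4 = major third.
The smallest is A#3 to C#4, a minor third (3 semitones).

minor third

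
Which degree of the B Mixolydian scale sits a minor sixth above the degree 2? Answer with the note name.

The scale is B C♯ D♯ E F♯ G♯ A.
The degree 2 is C♯; a minor sixth above that is A — scale degree 7.

A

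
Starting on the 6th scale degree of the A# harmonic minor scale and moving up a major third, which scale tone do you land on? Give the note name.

A#

The scale is A# B# C# D# E# F# G##.
The 6th scale degree is F#; a major third above that is A# — scale degree 1.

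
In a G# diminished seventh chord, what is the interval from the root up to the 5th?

Spelling the chord: G#, B, D, F.
So we need the interval from G# up to D.
G# up to D is 6 semitones, a half step narrower than a perfect fifth, so the interval is diminished.

d5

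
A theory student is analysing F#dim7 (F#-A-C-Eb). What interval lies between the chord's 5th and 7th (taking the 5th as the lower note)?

minor third

5th = C; 7th = Eb.
From C to Eb: 3 semitones over a third = minor.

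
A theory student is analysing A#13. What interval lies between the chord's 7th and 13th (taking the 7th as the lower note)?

M7

Spelling the chord: A#–C##–E#–G#–B#–F##.
7th = G#; 13th = F##.
G# up to F## spans 7 letter names and 11 semitones — a major seventh.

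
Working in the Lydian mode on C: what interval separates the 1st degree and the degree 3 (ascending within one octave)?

major third

Spelling the Lydian mode on C: C D E F# G A B.
The 1st degree is C and the 3rd degree is E.
Counting 3 letters and 4 half steps from C gives a major third.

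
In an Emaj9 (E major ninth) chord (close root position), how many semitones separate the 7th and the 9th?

The chord tones of Emaj9 are E-G#-B-D#-F#.
D# to F# is a minor third: 3 semitones.

3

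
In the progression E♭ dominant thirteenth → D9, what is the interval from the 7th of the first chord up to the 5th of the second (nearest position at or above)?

E♭ dominant thirteenth has D♭ as its 7th, and D9 has A as its 5th.
From D♭ to A: 8 semitones over a fifth = augmented.

A5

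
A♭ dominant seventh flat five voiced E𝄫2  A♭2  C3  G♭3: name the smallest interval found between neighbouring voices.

major third

Adjacent intervals: E𝄫2→A♭2 = augmented fourth; A♭2→C3 = major third; C3→G♭3 = diminished fifth.
The smallest is A♭2 to C3, a major third (4 semitones).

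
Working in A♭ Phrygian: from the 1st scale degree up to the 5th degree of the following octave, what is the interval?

P12

Spelling A♭ Phrygian: A♭ B𝄫 C♭ D♭ E♭ F♭ G♭.
1st scale degree = A♭; 5th scale degree (up an octave) = E♭.
A♭ up to E♭ spans 12 letter names and 19 semitones — a perfect twelfth.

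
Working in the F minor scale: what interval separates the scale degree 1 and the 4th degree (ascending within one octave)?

perfect fourth

The scale runs F G Ab Bb C Db Eb.
The scale degree 1 is F and the scale degree 4 is Bb.
Counting 4 letters and 5 half steps from F gives a perfect fourth.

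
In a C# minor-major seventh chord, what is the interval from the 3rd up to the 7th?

A5

C#mM7 (C# minor-major seventh): C# E G# B#.
The 3rd is E and the 7th is B#.
From E to B#: 8 semitones over a fifth = augmented.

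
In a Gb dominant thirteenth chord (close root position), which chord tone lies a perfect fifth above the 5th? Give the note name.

Gb13 (Gb dominant thirteenth): Gb–Bb–Db–Fb–Ab–Eb.
The 5th is Db. A perfect fifth above Db is Ab.
Ab is the chord's 9th.

Ab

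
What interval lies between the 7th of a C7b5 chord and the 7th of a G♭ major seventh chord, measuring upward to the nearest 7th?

perfect 5th

C7b5 has B♭ as its 7th, and G♭ major seventh has F as its 7th.
Counting 5 letters and 7 half steps from B♭ gives a perfect fifth.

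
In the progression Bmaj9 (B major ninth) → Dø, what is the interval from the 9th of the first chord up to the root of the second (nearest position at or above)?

Bmaj9 (B major ninth) has C# as its 9th, and Dø has D as its root.
From C# to D: 1 semitone over a second = minor.

minor 2nd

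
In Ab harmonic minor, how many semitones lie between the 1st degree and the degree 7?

The scale is Ab Bb Cb Db Eb Fb G.
Ab up to G is a major seventh — 11 semitones.

11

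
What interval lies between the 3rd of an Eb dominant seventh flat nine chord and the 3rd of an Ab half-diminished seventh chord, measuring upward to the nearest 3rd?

diminished fourth

The 3rd of Eb dominant seventh flat nine is G; the 3rd of Ab half-diminished seventh is Cb.
G up to Cb is 4 semitones, a half step narrower than a perfect fourth, so the interval is diminished.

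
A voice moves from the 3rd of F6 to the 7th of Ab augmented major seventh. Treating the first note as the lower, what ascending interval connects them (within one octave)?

F6 has A as its 3rd, and Ab augmented major seventh has G as its 7th.
From A to G: 10 semitones over a seventh = minor.

minor seventh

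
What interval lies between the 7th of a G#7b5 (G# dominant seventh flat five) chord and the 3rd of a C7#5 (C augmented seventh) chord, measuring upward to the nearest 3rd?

minor seventh

The 7th of G#7b5 (G# dominant seventh flat five) is F#; the 3rd of C7#5 (C augmented seventh) is E.
F# up to E is 10 semitones, a half step narrower than a major seventh, so the interval is minor.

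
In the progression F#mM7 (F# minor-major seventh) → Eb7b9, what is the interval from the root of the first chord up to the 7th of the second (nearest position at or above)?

diminished sixth

F#mM7 (F# minor-major seventh) has F# as its root, and Eb7b9 has Db as its 7th.
6 letter names make it a sixth; at 7 semitones (a whole step narrower than major) the quality is diminished.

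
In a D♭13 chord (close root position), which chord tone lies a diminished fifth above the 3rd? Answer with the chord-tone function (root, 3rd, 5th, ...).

7th

D♭13 is spelled D♭–F–A♭–C♭–E♭–B♭.
The 3rd is F. A diminished fifth above F is C♭.
C♭ is the chord's 7th.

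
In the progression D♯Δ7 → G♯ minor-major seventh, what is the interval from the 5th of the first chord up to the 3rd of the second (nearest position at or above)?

m2

The 5th of D♯Δ7 is A♯; the 3rd of G♯ minor-major seventh is B.
A♯ up to B is 1 semitone, a half step narrower than a major second, so the interval is minor.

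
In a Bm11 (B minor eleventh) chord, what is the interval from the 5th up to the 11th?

The chord tones of Bm11 (B minor eleventh) are B–D–F#–A–C#–E.
So we need the interval from F# up to E.
From F# to E: 10 semitones over a seventh = minor.

minor 7th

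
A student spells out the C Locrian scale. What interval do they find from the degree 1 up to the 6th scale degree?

minor sixth

The scale runs C D♭ E♭ F G♭ A♭ B♭.
The degree 1 is C and the degree 6 is A♭.
C up to A♭ is 8 semitones, a half step narrower than a major sixth, so the interval is minor.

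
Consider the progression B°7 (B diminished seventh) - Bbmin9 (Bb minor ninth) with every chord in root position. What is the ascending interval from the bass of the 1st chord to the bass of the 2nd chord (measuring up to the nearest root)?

d8

The roots are B and Bb.
From B to Bb: 11 semitones over an octave = diminished.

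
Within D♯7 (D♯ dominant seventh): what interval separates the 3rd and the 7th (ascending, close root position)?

D♯ dominant seventh is spelled D♯–F𝄪–A♯–C♯.
So we need the interval from F𝄪 up to C♯.
From F𝄪 to C♯: 6 semitones over a fifth = diminished.

diminished fifth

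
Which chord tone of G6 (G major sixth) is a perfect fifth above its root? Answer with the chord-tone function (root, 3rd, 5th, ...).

The chord tones of G major sixth are G-B-D-E.
The root is G. A perfect fifth above G is D.
D is the chord's 5th.

5th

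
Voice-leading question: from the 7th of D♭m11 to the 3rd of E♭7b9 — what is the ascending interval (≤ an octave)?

The 7th of D♭m11 is C♭; the 3rd of E♭7b9 is G.
From C♭ to G: 8 semitones over a fifth = augmented.

augmented 5th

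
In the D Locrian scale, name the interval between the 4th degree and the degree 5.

Spelling the D Locrian scale: D E♭ F G A♭ B♭ C.
That puts G below A♭.
G up to A♭ is 1 semitone, a half step narrower than a major second, so the interval is minor.

minor second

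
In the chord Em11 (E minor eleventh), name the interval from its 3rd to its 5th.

Em11: E, G, B, D, F#, A.
So we need the interval from G up to B.
G up to B spans 3 letter names and 4 semitones — a major third.

major 3rd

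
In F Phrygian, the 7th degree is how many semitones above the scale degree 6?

2

The scale is F Gb Ab Bb C Db Eb.
Db up to Eb is a major second — 2 semitones.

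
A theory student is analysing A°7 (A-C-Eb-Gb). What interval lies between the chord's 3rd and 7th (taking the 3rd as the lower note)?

d5

3rd = C; 7th = Gb.
From C to Gb: 6 semitones over a fifth = diminished.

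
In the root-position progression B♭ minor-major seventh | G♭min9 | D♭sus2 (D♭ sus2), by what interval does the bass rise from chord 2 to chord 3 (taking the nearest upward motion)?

perfect 5th

The roots are G♭ and D♭.
From G♭ to D♭ is 7 semitones, exactly the perfect fifth.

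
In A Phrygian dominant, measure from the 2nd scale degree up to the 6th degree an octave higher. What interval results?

A phrygian dominant: A Bb C# D E F G.
So we need the interval from Bb up to F.
From Bb to F is 19 semitones, exactly the perfect twelfth.

perfect twelfth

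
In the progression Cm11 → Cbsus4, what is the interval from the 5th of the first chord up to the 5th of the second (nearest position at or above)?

The 5th of Cm11 is G; the 5th of Cbsus4 is Gb.
G up to Gb is 11 semitones, a half step narrower than a perfect octave, so the interval is diminished.

d8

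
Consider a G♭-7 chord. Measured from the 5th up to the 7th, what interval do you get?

minor third

Spelling the chord: G♭, B𝄫, D♭, F♭.
5th = D♭; 7th = F♭.
From D♭ to F♭: 3 semitones over a third = minor.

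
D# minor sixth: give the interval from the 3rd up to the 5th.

Spelling the chord: D# F# A# B#.
The 3rd is F# and the 5th is A#.
F# up to A# spans 3 letter names and 4 semitones — a major third.

major third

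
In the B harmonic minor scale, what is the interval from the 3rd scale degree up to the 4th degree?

Spelling the B harmonic minor scale: B C# D E F# G A#.
The 3rd scale degree is D and the scale degree 4 is E.
D up to E spans 2 letter names and 2 semitones — a major second.

major second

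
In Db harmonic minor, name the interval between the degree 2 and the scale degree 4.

Spelling Db harmonic minor: Db Eb Fb Gb Ab Bbb C.
The degree 2 is Eb and the scale degree 4 is Gb.
From Eb to Gb: 3 semitones over a third = minor.

minor 3rd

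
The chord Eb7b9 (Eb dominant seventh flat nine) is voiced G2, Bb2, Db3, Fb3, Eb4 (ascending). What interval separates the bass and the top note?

m13

The outer voices are G2 and Eb4.
13 letter names make it a thirteenth; at 20 semitones (a half step narrower than major) the quality is minor.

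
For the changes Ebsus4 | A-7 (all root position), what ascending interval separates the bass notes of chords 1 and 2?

The roots are Eb and A.
From Eb to A: 6 semitones over a fourth = augmented.

augmented fourth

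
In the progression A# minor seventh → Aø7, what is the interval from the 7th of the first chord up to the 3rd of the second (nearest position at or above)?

A# minor seventh has G# as its 7th, and Aø7 has C as its 3rd.
From G# to C: 4 semitones over a fourth = diminished.

diminished fourth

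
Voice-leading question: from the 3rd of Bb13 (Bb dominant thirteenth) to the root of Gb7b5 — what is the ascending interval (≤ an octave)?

diminished fourth

The 3rd of Bb13 (Bb dominant thirteenth) is D; the root of Gb7b5 is Gb.
From D to Gb: 4 semitones over a fourth = diminished.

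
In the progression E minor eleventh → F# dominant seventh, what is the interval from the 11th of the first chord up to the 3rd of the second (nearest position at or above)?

augmented 1st

The 11th of E minor eleventh is A; the 3rd of F# dominant seventh is A#.
A up to A# is 1 semitone, a half step wider than a perfect unison, so the interval is augmented.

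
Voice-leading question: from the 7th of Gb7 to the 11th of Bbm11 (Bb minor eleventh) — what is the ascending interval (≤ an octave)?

Gb7 has Fb as its 7th, and Bbm11 (Bb minor eleventh) has Eb as its 11th.
Counting 7 letters and 11 half steps from Fb gives a major seventh.

M7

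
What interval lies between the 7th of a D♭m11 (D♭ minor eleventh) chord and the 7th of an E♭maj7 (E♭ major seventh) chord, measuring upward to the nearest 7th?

augmented second

The 7th of D♭m11 (D♭ minor eleventh) is C♭; the 7th of E♭maj7 (E♭ major seventh) is D.
2 letter names make it a second; at 3 semitones (a half step wider than major) the quality is augmented.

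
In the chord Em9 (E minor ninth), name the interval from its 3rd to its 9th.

The chord tones of Em9 are E, G, B, D, F♯.
That puts G below F♯.
Counting 7 letters and 11 half steps from G gives a major seventh.

major seventh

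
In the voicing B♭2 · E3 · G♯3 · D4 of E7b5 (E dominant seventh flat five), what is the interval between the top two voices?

diminished fifth

Those voices are G♯3 and D4.
From G♯ to D: 6 semitones over a fifth = diminished.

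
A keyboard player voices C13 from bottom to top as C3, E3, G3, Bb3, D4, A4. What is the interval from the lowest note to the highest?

The outer voices are C3 and A4.
Counting 13 letters and 21 half steps from C gives a major thirteenth.

major thirteenth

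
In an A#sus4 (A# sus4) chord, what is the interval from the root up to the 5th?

The chord tones of A# sus4 are A#-D#-E#.
Root = A#; 5th = E#.
Counting 5 letters and 7 half steps from A# gives a perfect fifth.

perfect fifth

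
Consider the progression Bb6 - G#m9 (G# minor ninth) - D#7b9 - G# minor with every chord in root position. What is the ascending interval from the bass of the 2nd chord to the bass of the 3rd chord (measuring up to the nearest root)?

The roots are G# and D#.
G# up to D# spans 5 letter names and 7 semitones — a perfect fifth.

perfect 5th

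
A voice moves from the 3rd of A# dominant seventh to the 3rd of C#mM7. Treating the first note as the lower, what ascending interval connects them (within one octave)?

A# dominant seventh has C## as its 3rd, and C#mM7 has E as its 3rd.
C## up to E is 2 semitones, a whole step narrower than a major third, so the interval is diminished.

diminished third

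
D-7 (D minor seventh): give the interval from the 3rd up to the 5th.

major 3rd

The chord tones of D minor seventh are D-F-A-C.
3rd = F; 5th = A.
From F to A is 4 semitones, exactly the major third.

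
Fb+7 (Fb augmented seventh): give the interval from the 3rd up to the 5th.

Spelling the chord: Fb–Ab–C–Ebb.
So we need the interval from Ab up to C.
Ab up to C spans 3 letter names and 4 semitones — a major third.

major 3rd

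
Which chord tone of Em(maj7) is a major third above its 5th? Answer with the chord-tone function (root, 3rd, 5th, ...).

The chord tones of Em(maj7) (E minor-major seventh) are E-G-B-D#.
The 5th is B. A major third above B is D#.
D# is the chord's 7th.

7th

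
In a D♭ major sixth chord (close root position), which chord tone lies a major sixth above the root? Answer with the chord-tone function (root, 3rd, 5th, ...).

D♭6 (D♭ major sixth): D♭, F, A♭, B♭.
The root is D♭. A major sixth above D♭ is B♭.
B♭ is the chord's 6th.

6th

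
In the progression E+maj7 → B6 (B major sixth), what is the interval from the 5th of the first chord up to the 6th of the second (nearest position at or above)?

minor sixth

The 5th of E+maj7 is B♯; the 6th of B6 (B major sixth) is G♯.
B♯ up to G♯ is 8 semitones, a half step narrower than a major sixth, so the interval is minor.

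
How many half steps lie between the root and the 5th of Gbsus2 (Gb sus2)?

7

Spelling the chord: Gb, Ab, Db.
Gb to Db is a perfect fifth: 7 semitones.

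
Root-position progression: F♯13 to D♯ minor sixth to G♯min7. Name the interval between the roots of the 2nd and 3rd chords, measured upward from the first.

The roots are D♯ and G♯.
Counting 4 letters and 5 half steps from D♯ gives a perfect fourth.

perfect 4th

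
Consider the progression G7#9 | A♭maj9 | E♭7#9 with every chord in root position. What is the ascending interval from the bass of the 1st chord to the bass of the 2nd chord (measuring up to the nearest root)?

The roots are G and A♭.
G up to A♭ is 1 semitone, a half step narrower than a major second, so the interval is minor.

m2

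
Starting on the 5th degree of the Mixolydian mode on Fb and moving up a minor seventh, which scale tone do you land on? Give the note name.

Bbb

The scale is Fb Gb Ab Bbb Cb Db Ebb.
The 5th degree is Cb; a minor seventh above that is Bbb — scale degree 4.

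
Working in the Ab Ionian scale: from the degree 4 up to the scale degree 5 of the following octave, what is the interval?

The scale runs Ab Bb C Db Eb F G.
The degree 4 is Db and the 5th degree (up an octave) is Eb.
From Db to Eb is 14 semitones, exactly the major ninth.

major 9th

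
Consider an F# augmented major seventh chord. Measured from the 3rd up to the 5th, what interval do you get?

Spelling the chord: F#, A#, C##, E#.
So we need the interval from A# up to C##.
A# up to C## spans 3 letter names and 4 semitones — a major third.

major third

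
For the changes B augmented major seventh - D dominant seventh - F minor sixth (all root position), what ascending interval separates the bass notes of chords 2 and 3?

The roots are D and F.
D up to F is 3 semitones, a half step narrower than a major third, so the interval is minor.

minor third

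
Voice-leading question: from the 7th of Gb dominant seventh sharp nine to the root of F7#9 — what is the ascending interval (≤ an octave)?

augmented unison

The 7th of Gb dominant seventh sharp nine is Fb; the root of F7#9 is F.
From Fb to F: 1 semitone over a unison = augmented.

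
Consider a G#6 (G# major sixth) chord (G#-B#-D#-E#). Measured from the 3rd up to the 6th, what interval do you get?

That puts B# below E#.
Counting 4 letters and 5 half steps from B# gives a perfect fourth.

perfect fourth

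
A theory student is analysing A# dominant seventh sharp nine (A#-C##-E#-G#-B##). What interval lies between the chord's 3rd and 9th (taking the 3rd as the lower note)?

So we need the interval from C## up to B##.
Counting 7 letters and 11 half steps from C## gives a major seventh.

major 7th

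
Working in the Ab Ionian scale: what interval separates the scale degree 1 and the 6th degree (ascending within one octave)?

major sixth

Spelling the Ab Ionian scale: Ab Bb C Db Eb F G.
The scale degree 1 is Ab and the 6th scale degree is F.
Counting 6 letters and 9 half steps from Ab gives a major sixth.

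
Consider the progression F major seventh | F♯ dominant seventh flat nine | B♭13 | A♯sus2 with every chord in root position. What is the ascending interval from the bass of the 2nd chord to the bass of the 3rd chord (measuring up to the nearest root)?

d4

The roots are F♯ and B♭.
4 letter names make it a fourth; at 4 semitones (a half step narrower than perfect) the quality is diminished.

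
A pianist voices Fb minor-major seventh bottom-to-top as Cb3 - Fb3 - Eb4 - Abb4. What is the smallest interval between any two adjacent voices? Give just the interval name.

diminished fourth

Adjacent intervals: Cb3→Fb3 = perfect fourth; Fb3→Eb4 = major seventh; Eb4→Abb4 = diminished fourth.
The smallest is Eb4 to Abb4, a diminished fourth (4 semitones).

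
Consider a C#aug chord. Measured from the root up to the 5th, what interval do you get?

augmented 5th

The chord tones of C# augmented are C# E# G##.
So we need the interval from C# up to G##.
5 letter names make it a fifth; at 8 semitones (a half step wider than perfect) the quality is augmented.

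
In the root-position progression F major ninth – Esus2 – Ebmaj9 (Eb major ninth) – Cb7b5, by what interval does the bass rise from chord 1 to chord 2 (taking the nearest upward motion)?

The roots are F and E.
From F to E is 11 semitones, exactly the major seventh.

major seventh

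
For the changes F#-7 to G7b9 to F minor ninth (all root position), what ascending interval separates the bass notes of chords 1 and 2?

The roots are F# and G.
2 letter names make it a second; at 1 semitone (a half step narrower than major) the quality is minor.

minor second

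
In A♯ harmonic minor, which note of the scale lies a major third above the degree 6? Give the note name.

The scale is A♯ B♯ C♯ D♯ E♯ F♯ G𝄪.
The degree 6 is F♯; a major third above that is A♯ — scale degree 1.

A#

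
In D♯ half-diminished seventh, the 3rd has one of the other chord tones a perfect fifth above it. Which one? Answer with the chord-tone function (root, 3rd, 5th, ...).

7th

The chord tones of D♯ half-diminished seventh are D♯-F♯-A-C♯.
The 3rd is F♯. A perfect fifth above F♯ is C♯.
C♯ is the chord's 7th.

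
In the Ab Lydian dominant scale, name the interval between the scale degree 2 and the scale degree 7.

Spelling the Ab Lydian dominant scale: Ab Bb C D Eb F Gb.
The scale degree 2 is Bb and the 7th degree is Gb.
Bb up to Gb is 8 semitones, a half step narrower than a major sixth, so the interval is minor.

minor sixth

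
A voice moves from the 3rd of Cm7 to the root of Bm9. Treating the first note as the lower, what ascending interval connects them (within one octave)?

augmented 5th

The 3rd of Cm7 is Eb; the root of Bm9 is B.
Eb up to B is 8 semitones, a half step wider than a perfect fifth, so the interval is augmented.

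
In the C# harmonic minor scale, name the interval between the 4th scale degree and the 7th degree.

Spelling the C# harmonic minor scale: C# D# E F# G# A B#.
So we need the interval from F# up to B#.
F# up to B# is 6 semitones, a half step wider than a perfect fourth, so the interval is augmented.

augmented 4th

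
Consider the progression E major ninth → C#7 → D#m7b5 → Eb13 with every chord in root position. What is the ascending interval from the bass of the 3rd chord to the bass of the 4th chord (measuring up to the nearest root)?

diminished second

The roots are D# and Eb.
D# up to Eb is 0 semitones, a whole step narrower than a major second, so the interval is diminished.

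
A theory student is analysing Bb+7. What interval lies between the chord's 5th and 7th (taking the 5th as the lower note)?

diminished third

Bb7#5: Bb–D–F#–Ab.
The 5th is F# and the 7th is Ab.
3 letter names make it a third; at 2 semitones (a whole step narrower than major) the quality is diminished.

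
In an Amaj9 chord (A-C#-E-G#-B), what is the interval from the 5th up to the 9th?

perfect fifth

So we need the interval from E up to B.
From E to B is 7 semitones, exactly the perfect fifth.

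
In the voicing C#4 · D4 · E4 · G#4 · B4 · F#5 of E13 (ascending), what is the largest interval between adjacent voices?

perfect fifth

Adjacent intervals: C#4→D4 = minor second; D4→E4 = major second; E4→G#4 = major third; G#4→B4 = minor third; B4→F#5 = perfect fifth.
The largest is B4 to F#5, a perfect fifth (7 semitones).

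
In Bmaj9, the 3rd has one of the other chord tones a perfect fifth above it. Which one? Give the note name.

Bmaj9: B-D#-F#-A#-C#.
The 3rd is D#. A perfect fifth above D# is A#.
A# is the chord's 7th.

A#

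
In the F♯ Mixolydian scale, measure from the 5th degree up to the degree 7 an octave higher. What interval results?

minor tenth

F♯ mixolydian: F♯ G♯ A♯ B C♯ D♯ E.
5th degree = C♯; 7th scale degree (up an octave) = E.
From C♯ to E: 15 semitones over a tenth = minor.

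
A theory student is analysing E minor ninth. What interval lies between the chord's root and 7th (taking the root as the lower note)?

m7

The chord tones of Emin9 are E–G–B–D–F#.
That puts E below D.
7 letter names make it a seventh; at 10 semitones (a half step narrower than major) the quality is minor.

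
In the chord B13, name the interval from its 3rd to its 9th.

minor seventh

B13: B D♯ F♯ A C♯ G♯.
So we need the interval from D♯ up to C♯.
7 letter names make it a seventh; at 10 semitones (a half step narrower than major) the quality is minor.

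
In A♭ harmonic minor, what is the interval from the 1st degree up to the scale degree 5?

perfect fifth

The scale runs A♭ B♭ C♭ D♭ E♭ F♭ G.
1st degree = A♭; 5th scale degree = E♭.
Counting 5 letters and 7 half steps from A♭ gives a perfect fifth.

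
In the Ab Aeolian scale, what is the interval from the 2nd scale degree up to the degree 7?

The scale runs Ab Bb Cb Db Eb Fb Gb.
2nd scale degree = Bb; 7th degree = Gb.
6 letter names make it a sixth; at 8 semitones (a half step narrower than major) the quality is minor.

m6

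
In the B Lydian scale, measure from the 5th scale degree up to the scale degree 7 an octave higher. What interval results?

major tenth

The scale runs B C# D# E# F# G# A#.
5th scale degree = F#; 7th scale degree (up an octave) = A#.
Counting 10 letters and 16 half steps from F# gives a major tenth.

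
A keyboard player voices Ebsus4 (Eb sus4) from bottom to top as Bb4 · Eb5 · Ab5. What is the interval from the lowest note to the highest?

minor seventh

The outer voices are Bb4 and Ab5.
From Bb to Ab: 10 semitones over a seventh = minor.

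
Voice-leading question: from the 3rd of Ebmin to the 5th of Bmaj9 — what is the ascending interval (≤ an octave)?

The 3rd of Ebmin is Gb; the 5th of Bmaj9 is F#.
From Gb to F#: 12 semitones over a seventh = augmented.

augmented seventh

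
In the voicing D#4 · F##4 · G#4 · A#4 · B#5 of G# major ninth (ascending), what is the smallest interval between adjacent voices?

Adjacent intervals: D#4→F##4 = major third; F##4→G#4 = minor second; G#4→A#4 = major second; A#4→B#5 = major ninth.
The smallest is F##4 to G#4, a minor second (1 semitone).

minor 2nd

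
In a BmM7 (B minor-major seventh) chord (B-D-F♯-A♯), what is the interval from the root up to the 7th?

major seventh

The root is B and the 7th is A♯.
From B to A♯ is 11 semitones, exactly the major seventh.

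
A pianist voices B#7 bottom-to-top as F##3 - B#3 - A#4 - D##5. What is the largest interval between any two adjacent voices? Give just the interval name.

minor 7th

Adjacent intervals: F##3→B#3 = perfect fourth; B#3→A#4 = minor seventh; A#4→D##5 = augmented fourth.
The largest is B#3 to A#4, a minor seventh (10 semitones).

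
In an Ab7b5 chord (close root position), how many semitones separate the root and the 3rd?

Spelling the chord: Ab-C-Ebb-Gb.
Ab to C is a major third: 4 semitones.

4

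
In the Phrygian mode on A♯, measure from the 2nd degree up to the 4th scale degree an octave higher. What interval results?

Spelling the Phrygian mode on A♯: A♯ B C♯ D♯ E♯ F♯ G♯.
So we need the interval from B up to D♯.
Counting 10 letters and 16 half steps from B gives a major tenth.

major tenth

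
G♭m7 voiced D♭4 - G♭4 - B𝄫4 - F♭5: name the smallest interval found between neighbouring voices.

minor third

Adjacent intervals: D♭4→G♭4 = perfect fourth; G♭4→B𝄫4 = minor third; B𝄫4→F♭5 = perfect fifth.
The smallest is G♭4 to B𝄫4, a minor third (3 semitones).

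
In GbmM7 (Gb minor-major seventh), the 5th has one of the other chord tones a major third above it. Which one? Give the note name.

F

Gbm(maj7) (Gb minor-major seventh): Gb, Bbb, Db, F.
The 5th is Db. A major third above Db is F.
F is the chord's 7th.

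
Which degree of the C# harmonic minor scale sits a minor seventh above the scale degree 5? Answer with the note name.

The scale is C# D# E F# G# A B#.
The scale degree 5 is G#; a minor seventh above that is F# — scale degree 4.

F#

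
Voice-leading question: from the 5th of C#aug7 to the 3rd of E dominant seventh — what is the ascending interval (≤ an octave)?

diminished octave

The 5th of C#aug7 is G##; the 3rd of E dominant seventh is G#.
From G## to G#: 11 semitones over an octave = diminished.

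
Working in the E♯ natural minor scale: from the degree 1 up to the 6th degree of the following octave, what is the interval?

m13

E♯ natural minor: E♯ F𝄪 G♯ A♯ B♯ C♯ D♯.
Degree 1 = E♯; degree 6 (up an octave) = C♯.
13 letter names make it a thirteenth; at 20 semitones (a half step narrower than major) the quality is minor.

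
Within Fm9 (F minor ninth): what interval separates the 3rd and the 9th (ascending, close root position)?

Spelling the chord: F, Ab, C, Eb, G.
That puts Ab below G.
Counting 7 letters and 11 half steps from Ab gives a major seventh.

major 7th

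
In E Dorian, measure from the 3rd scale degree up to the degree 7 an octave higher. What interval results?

E dorian: E F# G A B C# D.
That puts G below D.
From G to D is 19 semitones, exactly the perfect twelfth.

perfect twelfth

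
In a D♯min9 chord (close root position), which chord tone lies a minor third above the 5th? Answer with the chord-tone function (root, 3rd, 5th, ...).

The chord tones of D♯ minor ninth are D♯, F♯, A♯, C♯, E♯.
The 5th is A♯. A minor third above A♯ is C♯.
C♯ is the chord's 7th.

7th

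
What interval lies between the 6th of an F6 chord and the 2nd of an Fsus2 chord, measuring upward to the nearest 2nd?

The 6th of F6 is D; the 2nd of Fsus2 is G.
From D to G is 5 semitones, exactly the perfect fourth.

perfect 4th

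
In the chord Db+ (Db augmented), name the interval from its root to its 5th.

augmented fifth

Db+ is spelled Db-F-A.
The root is Db and the 5th is A.
Db up to A is 8 semitones, a half step wider than a perfect fifth, so the interval is augmented.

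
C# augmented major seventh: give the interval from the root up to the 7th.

C#maj7#5 (C# augmented major seventh): C#-E#-G##-B#.
That puts C# below B#.
C# up to B# spans 7 letter names and 11 semitones — a major seventh.

major seventh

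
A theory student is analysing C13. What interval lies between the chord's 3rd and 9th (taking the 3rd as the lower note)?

minor seventh

Spelling the chord: C–E–G–Bb–D–A.
The 3rd is E and the 9th is D.
7 letter names make it a seventh; at 10 semitones (a half step narrower than major) the quality is minor.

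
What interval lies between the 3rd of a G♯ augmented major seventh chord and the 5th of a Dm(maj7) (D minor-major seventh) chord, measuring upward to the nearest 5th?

G♯ augmented major seventh has B♯ as its 3rd, and Dm(maj7) (D minor-major seventh) has A as its 5th.
7 letter names make it a seventh; at 9 semitones (a whole step narrower than major) the quality is diminished.

d7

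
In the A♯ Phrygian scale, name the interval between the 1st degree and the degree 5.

A♯ phrygian: A♯ B C♯ D♯ E♯ F♯ G♯.
So we need the interval from A♯ up to E♯.
A♯ up to E♯ spans 5 letter names and 7 semitones — a perfect fifth.

P5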